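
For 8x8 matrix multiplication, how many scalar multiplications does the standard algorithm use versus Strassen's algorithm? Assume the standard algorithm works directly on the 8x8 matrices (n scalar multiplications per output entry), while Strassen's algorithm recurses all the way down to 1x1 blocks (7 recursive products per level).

Matrix multiplication for 8x8 matrices:

Standard algorithm: 8^3 = 512 multiplications
Strassen's algorithm: 7^(log2(8)) = 7^3 = 343 multiplications
Savings: 512 - 343 = 169 multiplications

Standard: 512 multiplications (8^3). Strassen: 343 multiplications (7^3). Strassen reduces 8 recursive multiplications to 7 at each level.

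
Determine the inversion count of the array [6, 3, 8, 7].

Finding inversions in [6, 3, 8, 7]:

(0, 1): arr[0]=6 > arr[1]=3
(2, 3): arr[2]=8 > arr[3]=7

Total inversions: 2

The array has 2 inversion(s): (0,1), (2,3). Each pair (i,j) satisfies i < j and arr[i] > arr[j].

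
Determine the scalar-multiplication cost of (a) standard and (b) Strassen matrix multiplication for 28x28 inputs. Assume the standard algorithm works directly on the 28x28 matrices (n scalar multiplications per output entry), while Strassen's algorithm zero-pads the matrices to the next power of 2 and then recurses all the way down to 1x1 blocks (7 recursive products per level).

Matrix multiplication for 28x28 matrices:

Strassen's algorithm requires power-of-2 dimensions. Pad 28x28 to 32x32 (next power of 2).

Standard algorithm: 28^3 = 21952 multiplications
Strassen's algorithm: 7^(log2(32)) = 7^5 = 16807 multiplications
Savings: 21952 - 16807 = 5145 multiplications

Standard: 21952 multiplications (28^3). Strassen: 16807 multiplications (7^5, after padding to 32x32). Strassen reduces 8 recursive multiplications to 7 at each level.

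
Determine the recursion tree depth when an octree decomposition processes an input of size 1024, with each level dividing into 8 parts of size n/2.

For divide and conquer with division factor 2:

Problem sizes at each level:
Level 0: 1024
Level 1: 512
Level 2: 256
Level 3: 128
Level 4: 64
Level 5: 32
Level 6: 16
Level 7: 8
Level 8: 4
Level 9: 2
Level 10: 1

The root is level 0 and the size-1 base case is level 10 (the tree spans levels 0 through 10, i.e. 11 levels counting the root), so the depth is the number of divisions: log_2(1024) = 10

The recursion tree depth is log_2(1024) = 10. At each level, the problem size is divided by 2, so it takes 10 divisions to reduce to a base case of size 1. The algorithm makes 8 recursive calls at each level.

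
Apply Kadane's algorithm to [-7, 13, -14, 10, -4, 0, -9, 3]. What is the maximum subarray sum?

Using Kadane's algorithm on [-7, 13, -14, 10, -4, 0, -9, 3]:

Scanning through the array:
Position 1 (value 13): max_ending_here = 13, max_so_far = 13
Position 2 (value -14): max_ending_here = -1, max_so_far = 13
Position 3 (value 10): max_ending_here = 10, max_so_far = 13
Position 4 (value -4): max_ending_here = 6, max_so_far = 13
Position 5 (value 0): max_ending_here = 6, max_so_far = 13
Position 6 (value -9): max_ending_here = -3, max_so_far = 13
Position 7 (value 3): max_ending_here = 3, max_so_far = 13

Maximum subarray: [13]
Maximum sum: 13

The maximum subarray is [13] with sum 13. This subarray runs from index 1 to index 1.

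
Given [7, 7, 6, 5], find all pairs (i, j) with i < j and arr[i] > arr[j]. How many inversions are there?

Finding inversions in [7, 7, 6, 5]:

(0, 2): arr[0]=7 > arr[2]=6
(0, 3): arr[0]=7 > arr[3]=5
(1, 2): arr[1]=7 > arr[2]=6
(1, 3): arr[1]=7 > arr[3]=5
(2, 3): arr[2]=6 > arr[3]=5

Total inversions: 5

The array has 5 inversion(s): (0,2), (0,3), (1,2), (1,3), (2,3). Each pair (i,j) satisfies i < j and arr[i] > arr[j].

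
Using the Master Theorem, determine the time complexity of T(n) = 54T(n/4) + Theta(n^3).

Master Theorem for T(n) = 54T(n/4) + O(n^3):

a = 54, b = 4, c = 3
log_b(a) = log_4(54) = 2.8774

Case 3: c = 3 > log_4(54) = 2.8774
T(n) = O(n^3) = O(n^3)

For T(n) = 54T(n/4) + O(n^3): log_4(54) = 2.8774. This is Case 3 of the Master Theorem (c > log_b(a), work dominated by root), giving O(n^3).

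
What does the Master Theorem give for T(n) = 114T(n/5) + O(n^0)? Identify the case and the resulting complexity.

Master Theorem for T(n) = 114T(n/5) + O(n^0):

a = 114, b = 5, c = 0
log_b(a) = log_5(114) = 2.9428

Case 1: c = 0 < log_5(114) = 2.9428
T(n) = O(n^(log_5 114))

For T(n) = 114T(n/5) + O(n^0): log_5(114) = 2.9428. This is Case 1 of the Master Theorem (c < log_b(a), work dominated by leaves), giving O(n^(log_5 114)).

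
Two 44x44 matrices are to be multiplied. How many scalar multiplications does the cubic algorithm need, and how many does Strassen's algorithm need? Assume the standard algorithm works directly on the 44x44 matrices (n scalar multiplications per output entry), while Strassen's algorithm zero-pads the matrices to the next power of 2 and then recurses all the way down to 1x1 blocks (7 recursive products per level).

Matrix multiplication for 44x44 matrices:

Strassen's algorithm requires power-of-2 dimensions. Pad 44x44 to 64x64 (next power of 2).

Standard algorithm: 44^3 = 85184 multiplications
Strassen's algorithm: 7^(log2(64)) = 7^6 = 117649 multiplications
Difference: 85184 - 117649 = -32465 (Strassen uses MORE here due to padding overhead — for small or just-over-power-of-2 n, padding can outweigh the per-level savings)

Standard: 85184 multiplications (44^3). Strassen: 117649 multiplications (7^6, after padding to 64x64). Strassen reduces 8 recursive multiplications to 7 at each level.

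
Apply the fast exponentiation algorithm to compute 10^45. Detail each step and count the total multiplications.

Computing 10^45 by squaring (build up from 10^1; each line after the first costs one multiplication):

10^1 = 10
10^2 = (10^1)^2 = 10^2 = 100
10^4 = (10^2)^2 = 100^2 = 10000
10^5 = 10 * 10^4 = 10 * 10000 = 100000
10^10 = (10^5)^2 = 100000^2 = 10000000000
10^11 = 10 * 10^10 = 10 * 10000000000 = 100000000000
10^22 = (10^11)^2 = 100000000000^2 = 10000000000000000000000
10^44 = (10^22)^2 = 10000000000000000000000^2 = 100000000000000000000000000000000000000000000
10^45 = 10 * 10^44 = 10 * 100000000000000000000000000000000000000000000 = 1000000000000000000000000000000000000000000000

Result: 1000000000000000000000000000000000000000000000
Multiplications needed: 8 (8 lines after 10^1)

10^45 = 1000000000000000000000000000000000000000000000. Using exponentiation by squaring, this requires 8 multiplications. The key idea: if the exponent is even, square the half-power; if odd, multiply by the base once.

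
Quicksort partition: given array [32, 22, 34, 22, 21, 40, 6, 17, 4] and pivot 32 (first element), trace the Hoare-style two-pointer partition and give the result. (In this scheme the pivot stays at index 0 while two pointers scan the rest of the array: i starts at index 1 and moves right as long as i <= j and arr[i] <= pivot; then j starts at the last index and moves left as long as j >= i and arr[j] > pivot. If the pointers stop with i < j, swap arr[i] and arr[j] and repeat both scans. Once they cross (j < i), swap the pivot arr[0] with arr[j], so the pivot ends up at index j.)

Hoare-style two-pointer partition with pivot = 32:

Initial array: [32, 22, 34, 22, 21, 40, 6, 17, 4]

Pointers start at i = 1, j = 8.
i stops at index 2 (arr[2]=34 > 32), j stops at index 8 (arr[8]=4 <= 32): swap arr[2] and arr[8], array becomes [32, 22, 4, 22, 21, 40, 6, 17, 34]
i stops at index 5 (arr[5]=40 > 32), j stops at index 7 (arr[7]=17 <= 32): swap arr[5] and arr[7], array becomes [32, 22, 4, 22, 21, 17, 6, 40, 34]
i ends at 7, j ends at 6: the pointers have crossed (j < i), so scanning stops.

Swap pivot arr[0] with arr[6] to place pivot at position 6: [6, 22, 4, 22, 21, 17, 32, 40, 34]
Pivot position: 6

After partitioning with pivot 32, the array becomes [6, 22, 4, 22, 21, 17, 32, 40, 34]. The pivot is placed at index 6. All elements to the left of the pivot are <= 32, and all elements to the right are > 32.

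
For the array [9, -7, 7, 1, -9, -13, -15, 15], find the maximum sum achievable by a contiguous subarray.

Using Kadane's algorithm on [9, -7, 7, 1, -9, -13, -15, 15]:

Scanning through the array:
Position 1 (value -7): max_ending_here = 2, max_so_far = 9
Position 2 (value 7): max_ending_here = 9, max_so_far = 9
Position 3 (value 1): max_ending_here = 10, max_so_far = 10
Position 4 (value -9): max_ending_here = 1, max_so_far = 10
Position 5 (value -13): max_ending_here = -12, max_so_far = 10
Position 6 (value -15): max_ending_here = -15, max_so_far = 10
Position 7 (value 15): max_ending_here = 15, max_so_far = 15

Maximum subarray: [15]
Maximum sum: 15

The maximum subarray is [15] with sum 15. This subarray runs from index 7 to index 7.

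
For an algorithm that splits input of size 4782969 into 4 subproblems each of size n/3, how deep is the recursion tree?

For divide and conquer with division factor 3:

Problem sizes at each level:
Level 0: 4782969
Level 1: 1594323
Level 2: 531441
Level 3: 177147
Level 4: 59049
Level 5: 19683
Level 6: 6561
Level 7: 2187
Level 8: 729
Level 9: 243
Level 10: 81
Level 11: 27
Level 12: 9
Level 13: 3
Level 14: 1

The root is level 0 and the size-1 base case is level 14 (the tree spans levels 0 through 14, i.e. 15 levels counting the root), so the depth is the number of divisions: log_3(4782969) = 14

The recursion tree depth is log_3(4782969) = 14. At each level, the problem size is divided by 3, so it takes 14 divisions to reduce to a base case of size 1. The algorithm makes 4 recursive calls at each level.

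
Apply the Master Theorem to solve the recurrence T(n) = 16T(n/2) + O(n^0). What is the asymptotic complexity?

Master Theorem for T(n) = 16T(n/2) + O(n^0):

a = 16, b = 2, c = 0
log_b(a) = log_2(16) = 4.0000

Case 1: c = 0 < log_2(16) = 4.0000
T(n) = O(n^(log_2 16)) = O(n^4)

For T(n) = 16T(n/2) + O(n^0): log_2(16) = 4.0000. This is Case 1 of the Master Theorem (c < log_b(a), work dominated by leaves), giving O(n^4).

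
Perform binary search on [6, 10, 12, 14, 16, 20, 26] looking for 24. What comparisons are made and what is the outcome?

Binary search for 24 in [6, 10, 12, 14, 16, 20, 26]:

lo=0, hi=6, mid=3, arr[mid]=14 -> 14 < 24, search right half
lo=4, hi=6, mid=5, arr[mid]=20 -> 20 < 24, search right half
lo=6, hi=6, mid=6, arr[mid]=26 -> 26 > 24, search left half
lo=6 > hi=5, target 24 not found

Binary search determines that 24 is not in the array after 3 comparisons. The search space was exhausted without finding the target.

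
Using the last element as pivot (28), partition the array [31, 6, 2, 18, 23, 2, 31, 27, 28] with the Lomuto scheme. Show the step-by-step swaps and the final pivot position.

Lomuto partition with pivot = 28:

Initial array: [31, 6, 2, 18, 23, 2, 31, 27, 28]

arr[0]=31 > 28: no swap
arr[1]=6 <= 28: swap with position 0, array becomes [6, 31, 2, 18, 23, 2, 31, 27, 28]
arr[2]=2 <= 28: swap with position 1, array becomes [6, 2, 31, 18, 23, 2, 31, 27, 28]
arr[3]=18 <= 28: swap with position 2, array becomes [6, 2, 18, 31, 23, 2, 31, 27, 28]
arr[4]=23 <= 28: swap with position 3, array becomes [6, 2, 18, 23, 31, 2, 31, 27, 28]
arr[5]=2 <= 28: swap with position 4, array becomes [6, 2, 18, 23, 2, 31, 31, 27, 28]
arr[6]=31 > 28: no swap
arr[7]=27 <= 28: swap with position 5, array becomes [6, 2, 18, 23, 2, 27, 31, 31, 28]

Place pivot at position 6: [6, 2, 18, 23, 2, 27, 28, 31, 31]
Pivot position: 6

After partitioning with pivot 28, the array becomes [6, 2, 18, 23, 2, 27, 28, 31, 31]. The pivot is placed at index 6. All elements to the left of the pivot are <= 28, and all elements to the right are > 28.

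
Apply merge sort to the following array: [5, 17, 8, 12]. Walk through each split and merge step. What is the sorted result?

Merge sort trace:

Split: [5, 17, 8, 12] -> [5, 17] and [8, 12]
  Split: [5, 17] -> [5] and [17]
  Merge: [5] + [17] -> [5, 17]
  Split: [8, 12] -> [8] and [12]
  Merge: [8] + [12] -> [8, 12]
Merge: [5, 17] + [8, 12] -> [5, 8, 12, 17]

Final sorted array: [5, 8, 12, 17]

The merge sort proceeds by recursively splitting the array and merging sorted halves.
After all merges, the sorted array is [5, 8, 12, 17].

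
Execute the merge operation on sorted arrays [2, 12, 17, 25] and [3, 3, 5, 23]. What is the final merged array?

Merging process:

Compare 2 vs 3: take 2 from left. Merged: [2]
Compare 12 vs 3: take 3 from right. Merged: [2, 3]
Compare 12 vs 3: take 3 from right. Merged: [2, 3, 3]
Compare 12 vs 5: take 5 from right. Merged: [2, 3, 3, 5]
Compare 12 vs 23: take 12 from left. Merged: [2, 3, 3, 5, 12]
Compare 17 vs 23: take 17 from left. Merged: [2, 3, 3, 5, 12, 17]
Compare 25 vs 23: take 23 from right. Merged: [2, 3, 3, 5, 12, 17, 23]
Append remaining from left: [25]. Merged: [2, 3, 3, 5, 12, 17, 23, 25]

Final merged array: [2, 3, 3, 5, 12, 17, 23, 25]
Total comparisons: 7

The merged array is [2, 3, 3, 5, 12, 17, 23, 25], requiring 7 comparisons. The merge step runs in O(n) time where n is the total number of elements.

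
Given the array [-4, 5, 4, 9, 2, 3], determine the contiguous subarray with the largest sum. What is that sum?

Using Kadane's algorithm on [-4, 5, 4, 9, 2, 3]:

Scanning through the array:
Position 1 (value 5): max_ending_here = 5, max_so_far = 5
Position 2 (value 4): max_ending_here = 9, max_so_far = 9
Position 3 (value 9): max_ending_here = 18, max_so_far = 18
Position 4 (value 2): max_ending_here = 20, max_so_far = 20
Position 5 (value 3): max_ending_here = 23, max_so_far = 23

Maximum subarray: [5, 4, 9, 2, 3]
Maximum sum: 23

The maximum subarray is [5, 4, 9, 2, 3] with sum 23. This subarray runs from index 1 to index 5.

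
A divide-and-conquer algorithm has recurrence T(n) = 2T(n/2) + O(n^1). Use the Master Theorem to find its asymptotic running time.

Master Theorem for T(n) = 2T(n/2) + O(n^1):

a = 2, b = 2, c = 1
log_b(a) = log_2(2) = 1.0000

Case 2: c = 1 = log_2(2) = 1.0000
T(n) = O(n^1 log n) = O(n log n)

For T(n) = 2T(n/2) + O(n^1): log_2(2) = 1.0000. This is Case 2 of the Master Theorem (c = log_b(a), equal work at all levels), giving O(n log n).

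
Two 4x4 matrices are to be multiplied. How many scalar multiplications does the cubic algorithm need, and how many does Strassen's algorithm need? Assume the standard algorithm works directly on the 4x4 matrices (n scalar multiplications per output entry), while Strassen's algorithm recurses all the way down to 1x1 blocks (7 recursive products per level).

Matrix multiplication for 4x4 matrices:

Standard algorithm: 4^3 = 64 multiplications
Strassen's algorithm: 7^(log2(4)) = 7^2 = 49 multiplications
Savings: 64 - 49 = 15 multiplications

Standard: 64 multiplications (4^3). Strassen: 49 multiplications (7^2). Strassen reduces 8 recursive multiplications to 7 at each level.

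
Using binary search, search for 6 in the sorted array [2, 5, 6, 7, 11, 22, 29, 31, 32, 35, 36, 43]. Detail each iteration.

Binary search for 6 in [2, 5, 6, 7, 11, 22, 29, 31, 32, 35, 36, 43]:

lo=0, hi=11, mid=5, arr[mid]=22 -> 22 > 6, search left half
lo=0, hi=4, mid=2, arr[mid]=6 -> Found target at index 2!

Binary search finds 6 at index 2 after 2 comparisons. The search repeatedly halves the search space by comparing with the middle element.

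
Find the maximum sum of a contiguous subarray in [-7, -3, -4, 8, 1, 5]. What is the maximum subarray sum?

Using Kadane's algorithm on [-7, -3, -4, 8, 1, 5]:

Scanning through the array:
Position 1 (value -3): max_ending_here = -3, max_so_far = -3
Position 2 (value -4): max_ending_here = -4, max_so_far = -3
Position 3 (value 8): max_ending_here = 8, max_so_far = 8
Position 4 (value 1): max_ending_here = 9, max_so_far = 9
Position 5 (value 5): max_ending_here = 14, max_so_far = 14

Maximum subarray: [8, 1, 5]
Maximum sum: 14

The maximum subarray is [8, 1, 5] with sum 14. This subarray runs from index 3 to index 5.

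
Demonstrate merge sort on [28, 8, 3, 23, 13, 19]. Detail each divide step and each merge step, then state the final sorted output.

Merge sort trace:

Split: [28, 8, 3, 23, 13, 19] -> [28, 8, 3] and [23, 13, 19]
  Split: [28, 8, 3] -> [28] and [8, 3]
    Split: [8, 3] -> [8] and [3]
    Merge: [8] + [3] -> [3, 8]
  Merge: [28] + [3, 8] -> [3, 8, 28]
  Split: [23, 13, 19] -> [23] and [13, 19]
    Split: [13, 19] -> [13] and [19]
    Merge: [13] + [19] -> [13, 19]
  Merge: [23] + [13, 19] -> [13, 19, 23]
Merge: [3, 8, 28] + [13, 19, 23] -> [3, 8, 13, 19, 23, 28]

Final sorted array: [3, 8, 13, 19, 23, 28]

The merge sort proceeds by recursively splitting the array and merging sorted halves.
After all merges, the sorted array is [3, 8, 13, 19, 23, 28].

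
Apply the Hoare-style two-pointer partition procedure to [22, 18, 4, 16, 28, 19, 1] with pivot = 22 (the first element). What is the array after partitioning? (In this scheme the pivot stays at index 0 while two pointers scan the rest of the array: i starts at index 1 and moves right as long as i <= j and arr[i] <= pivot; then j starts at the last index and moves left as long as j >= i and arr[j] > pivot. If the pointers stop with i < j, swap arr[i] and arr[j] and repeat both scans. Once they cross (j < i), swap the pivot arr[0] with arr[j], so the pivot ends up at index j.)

Hoare-style two-pointer partition with pivot = 22:

Initial array: [22, 18, 4, 16, 28, 19, 1]

Pointers start at i = 1, j = 6.
i stops at index 4 (arr[4]=28 > 22), j stops at index 6 (arr[6]=1 <= 22): swap arr[4] and arr[6], array becomes [22, 18, 4, 16, 1, 19, 28]
i ends at 6, j ends at 5: the pointers have crossed (j < i), so scanning stops.

Swap pivot arr[0] with arr[5] to place pivot at position 5: [19, 18, 4, 16, 1, 22, 28]
Pivot position: 5

After partitioning with pivot 22, the array becomes [19, 18, 4, 16, 1, 22, 28]. The pivot is placed at index 5. All elements to the left of the pivot are <= 22, and all elements to the right are > 22.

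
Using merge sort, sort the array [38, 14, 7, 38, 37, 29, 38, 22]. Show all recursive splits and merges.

Merge sort trace:

Split: [38, 14, 7, 38, 37, 29, 38, 22] -> [38, 14, 7, 38] and [37, 29, 38, 22]
  Split: [38, 14, 7, 38] -> [38, 14] and [7, 38]
    Split: [38, 14] -> [38] and [14]
    Merge: [38] + [14] -> [14, 38]
    Split: [7, 38] -> [7] and [38]
    Merge: [7] + [38] -> [7, 38]
  Merge: [14, 38] + [7, 38] -> [7, 14, 38, 38]
  Split: [37, 29, 38, 22] -> [37, 29] and [38, 22]
    Split: [37, 29] -> [37] and [29]
    Merge: [37] + [29] -> [29, 37]
    Split: [38, 22] -> [38] and [22]
    Merge: [38] + [22] -> [22, 38]
  Merge: [29, 37] + [22, 38] -> [22, 29, 37, 38]
Merge: [7, 14, 38, 38] + [22, 29, 37, 38] -> [7, 14, 22, 29, 37, 38, 38, 38]

Final sorted array: [7, 14, 22, 29, 37, 38, 38, 38]

The merge sort proceeds by recursively splitting the array and merging sorted halves.
After all merges, the sorted array is [7, 14, 22, 29, 37, 38, 38, 38].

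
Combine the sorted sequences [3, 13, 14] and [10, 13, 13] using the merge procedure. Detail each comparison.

Merging process:

Compare 3 vs 10: take 3 from left. Merged: [3]
Compare 13 vs 10: take 10 from right. Merged: [3, 10]
Compare 13 vs 13: take 13 from left. Merged: [3, 10, 13]
Compare 14 vs 13: take 13 from right. Merged: [3, 10, 13, 13]
Compare 14 vs 13: take 13 from right. Merged: [3, 10, 13, 13, 13]
Append remaining from left: [14]. Merged: [3, 10, 13, 13, 13, 14]

Final merged array: [3, 10, 13, 13, 13, 14]
Total comparisons: 5

The merged array is [3, 10, 13, 13, 13, 14], requiring 5 comparisons. The merge step runs in O(n) time where n is the total number of elements.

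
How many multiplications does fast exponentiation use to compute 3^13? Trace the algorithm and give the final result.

Computing 3^13 by squaring (build up from 3^1; each line after the first costs one multiplication):

3^1 = 3
3^2 = (3^1)^2 = 3^2 = 9
3^3 = 3 * 3^2 = 3 * 9 = 27
3^6 = (3^3)^2 = 27^2 = 729
3^12 = (3^6)^2 = 729^2 = 531441
3^13 = 3 * 3^12 = 3 * 531441 = 1594323

Result: 1594323
Multiplications needed: 5 (5 lines after 3^1)

3^13 = 1594323. Using exponentiation by squaring, this requires 5 multiplications. The key idea: if the exponent is even, square the half-power; if odd, multiply by the base once.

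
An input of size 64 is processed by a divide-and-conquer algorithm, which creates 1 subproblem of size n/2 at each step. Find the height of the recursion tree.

For divide and conquer with division factor 2:

Problem sizes at each level:
Level 0: 64
Level 1: 32
Level 2: 16
Level 3: 8
Level 4: 4
Level 5: 2
Level 6: 1

The root is level 0 and the size-1 base case is level 6 (the tree spans levels 0 through 6, i.e. 7 levels counting the root), so the depth is the number of divisions: log_2(64) = 6

The recursion tree depth is log_2(64) = 6. At each level, the problem size is divided by 2, so it takes 6 divisions to reduce to a base case of size 1. The algorithm makes 1 recursive call at each level.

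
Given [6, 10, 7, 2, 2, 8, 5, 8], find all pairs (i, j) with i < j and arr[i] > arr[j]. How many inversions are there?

Finding inversions in [6, 10, 7, 2, 2, 8, 5, 8]:

(0, 3): arr[0]=6 > arr[3]=2
(0, 4): arr[0]=6 > arr[4]=2
(0, 6): arr[0]=6 > arr[6]=5
(1, 2): arr[1]=10 > arr[2]=7
(1, 3): arr[1]=10 > arr[3]=2
(1, 4): arr[1]=10 > arr[4]=2
(1, 5): arr[1]=10 > arr[5]=8
(1, 6): arr[1]=10 > arr[6]=5
(1, 7): arr[1]=10 > arr[7]=8
(2, 3): arr[2]=7 > arr[3]=2
(2, 4): arr[2]=7 > arr[4]=2
(2, 6): arr[2]=7 > arr[6]=5
(5, 6): arr[5]=8 > arr[6]=5

Total inversions: 13

The array has 13 inversion(s): (0,3), (0,4), (0,6), (1,2), (1,3), (1,4), (1,5), (1,6), (1,7), (2,3), (2,4), (2,6), (5,6). Each pair (i,j) satisfies i < j and arr[i] > arr[j].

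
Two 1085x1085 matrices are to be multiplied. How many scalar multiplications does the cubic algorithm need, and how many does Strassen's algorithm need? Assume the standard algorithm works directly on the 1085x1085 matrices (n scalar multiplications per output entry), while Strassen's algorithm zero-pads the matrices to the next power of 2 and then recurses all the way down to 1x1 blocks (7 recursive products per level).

Matrix multiplication for 1085x1085 matrices:

Strassen's algorithm requires power-of-2 dimensions. Pad 1085x1085 to 2048x2048 (next power of 2).

Standard algorithm: 1085^3 = 1277289125 multiplications
Strassen's algorithm: 7^(log2(2048)) = 7^11 = 1977326743 multiplications
Difference: 1277289125 - 1977326743 = -700037618 (Strassen uses MORE here due to padding overhead — for small or just-over-power-of-2 n, padding can outweigh the per-level savings)

Standard: 1277289125 multiplications (1085^3). Strassen: 1977326743 multiplications (7^11, after padding to 2048x2048). Strassen reduces 8 recursive multiplications to 7 at each level.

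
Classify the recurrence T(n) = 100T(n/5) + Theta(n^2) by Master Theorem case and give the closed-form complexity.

Master Theorem for T(n) = 100T(n/5) + O(n^2):

a = 100, b = 5, c = 2
log_b(a) = log_5(100) = 2.8614

Case 1: c = 2 < log_5(100) = 2.8614
T(n) = O(n^(log_5 100))

For T(n) = 100T(n/5) + O(n^2): log_5(100) = 2.8614. This is Case 1 of the Master Theorem (c < log_b(a), work dominated by leaves), giving O(n^(log_5 100)).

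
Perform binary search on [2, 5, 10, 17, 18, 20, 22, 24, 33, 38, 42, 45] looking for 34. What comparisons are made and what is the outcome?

Binary search for 34 in [2, 5, 10, 17, 18, 20, 22, 24, 33, 38, 42, 45]:

lo=0, hi=11, mid=5, arr[mid]=20 -> 20 < 34, search right half
lo=6, hi=11, mid=8, arr[mid]=33 -> 33 < 34, search right half
lo=9, hi=11, mid=10, arr[mid]=42 -> 42 > 34, search left half
lo=9, hi=9, mid=9, arr[mid]=38 -> 38 > 34, search left half
lo=9 > hi=8, target 34 not found

Binary search determines that 34 is not in the array after 4 comparisons. The search space was exhausted without finding the target.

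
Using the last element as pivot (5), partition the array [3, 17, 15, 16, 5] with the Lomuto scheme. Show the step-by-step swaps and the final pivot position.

Lomuto partition with pivot = 5:

Initial array: [3, 17, 15, 16, 5]

arr[0]=3 <= 5: swap with position 0, array becomes [3, 17, 15, 16, 5]
arr[1]=17 > 5: no swap
arr[2]=15 > 5: no swap
arr[3]=16 > 5: no swap

Place pivot at position 1: [3, 5, 15, 16, 17]
Pivot position: 1

After partitioning with pivot 5, the array becomes [3, 5, 15, 16, 17]. The pivot is placed at index 1. All elements to the left of the pivot are <= 5, and all elements to the right are > 5.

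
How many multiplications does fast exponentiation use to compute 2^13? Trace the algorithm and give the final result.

Computing 2^13 by squaring (build up from 2^1; each line after the first costs one multiplication):

2^1 = 2
2^2 = (2^1)^2 = 2^2 = 4
2^3 = 2 * 2^2 = 2 * 4 = 8
2^6 = (2^3)^2 = 8^2 = 64
2^12 = (2^6)^2 = 64^2 = 4096
2^13 = 2 * 2^12 = 2 * 4096 = 8192

Result: 8192
Multiplications needed: 5 (5 lines after 2^1)

2^13 = 8192. Using exponentiation by squaring, this requires 5 multiplications. The key idea: if the exponent is even, square the half-power; if odd, multiply by the base once.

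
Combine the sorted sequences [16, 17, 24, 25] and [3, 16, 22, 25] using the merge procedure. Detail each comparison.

Merging process:

Compare 16 vs 3: take 3 from right. Merged: [3]
Compare 16 vs 16: take 16 from left. Merged: [3, 16]
Compare 17 vs 16: take 16 from right. Merged: [3, 16, 16]
Compare 17 vs 22: take 17 from left. Merged: [3, 16, 16, 17]
Compare 24 vs 22: take 22 from right. Merged: [3, 16, 16, 17, 22]
Compare 24 vs 25: take 24 from left. Merged: [3, 16, 16, 17, 22, 24]
Compare 25 vs 25: take 25 from left. Merged: [3, 16, 16, 17, 22, 24, 25]
Append remaining from right: [25]. Merged: [3, 16, 16, 17, 22, 24, 25, 25]

Final merged array: [3, 16, 16, 17, 22, 24, 25, 25]
Total comparisons: 7

The merged array is [3, 16, 16, 17, 22, 24, 25, 25], requiring 7 comparisons. The merge step runs in O(n) time where n is the total number of elements.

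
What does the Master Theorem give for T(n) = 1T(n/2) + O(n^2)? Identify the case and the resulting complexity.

Master Theorem for T(n) = 1T(n/2) + O(n^2):

a = 1, b = 2, c = 2
log_b(a) = log_2(1) = 0.0000

Case 3: c = 2 > log_2(1) = 0.0000
T(n) = O(n^2) = O(n^2)

For T(n) = 1T(n/2) + O(n^2): log_2(1) = 0.0000. This is Case 3 of the Master Theorem (c > log_b(a), work dominated by root), giving O(n^2).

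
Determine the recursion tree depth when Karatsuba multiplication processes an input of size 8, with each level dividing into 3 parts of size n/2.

For divide and conquer with division factor 2:

Problem sizes at each level:
Level 0: 8
Level 1: 4
Level 2: 2
Level 3: 1

The root is level 0 and the size-1 base case is level 3 (the tree spans levels 0 through 3, i.e. 4 levels counting the root), so the depth is the number of divisions: log_2(8) = 3

The recursion tree depth is log_2(8) = 3. At each level, the problem size is divided by 2, so it takes 3 divisions to reduce to a base case of size 1. The algorithm makes 3 recursive calls at each level.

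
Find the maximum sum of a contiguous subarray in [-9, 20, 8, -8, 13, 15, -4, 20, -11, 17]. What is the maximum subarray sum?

Using Kadane's algorithm on [-9, 20, 8, -8, 13, 15, -4, 20, -11, 17]:

Scanning through the array:
Position 1 (value 20): max_ending_here = 20, max_so_far = 20
Position 2 (value 8): max_ending_here = 28, max_so_far = 28
Position 3 (value -8): max_ending_here = 20, max_so_far = 28
Position 4 (value 13): max_ending_here = 33, max_so_far = 33
Position 5 (value 15): max_ending_here = 48, max_so_far = 48
Position 6 (value -4): max_ending_here = 44, max_so_far = 48
Position 7 (value 20): max_ending_here = 64, max_so_far = 64
Position 8 (value -11): max_ending_here = 53, max_so_far = 64
Position 9 (value 17): max_ending_here = 70, max_so_far = 70

Maximum subarray: [20, 8, -8, 13, 15, -4, 20, -11, 17]
Maximum sum: 70

The maximum subarray is [20, 8, -8, 13, 15, -4, 20, -11, 17] with sum 70. This subarray runs from index 1 to index 9.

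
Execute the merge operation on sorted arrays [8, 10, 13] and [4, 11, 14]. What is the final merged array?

Merging process:

Compare 8 vs 4: take 4 from right. Merged: [4]
Compare 8 vs 11: take 8 from left. Merged: [4, 8]
Compare 10 vs 11: take 10 from left. Merged: [4, 8, 10]
Compare 13 vs 11: take 11 from right. Merged: [4, 8, 10, 11]
Compare 13 vs 14: take 13 from left. Merged: [4, 8, 10, 11, 13]
Append remaining from right: [14]. Merged: [4, 8, 10, 11, 13, 14]

Final merged array: [4, 8, 10, 11, 13, 14]
Total comparisons: 5

The merged array is [4, 8, 10, 11, 13, 14], requiring 5 comparisons. The merge step runs in O(n) time where n is the total number of elements.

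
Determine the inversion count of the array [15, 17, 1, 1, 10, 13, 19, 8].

Finding inversions in [15, 17, 1, 1, 10, 13, 19, 8]:

(0, 2): arr[0]=15 > arr[2]=1
(0, 3): arr[0]=15 > arr[3]=1
(0, 4): arr[0]=15 > arr[4]=10
(0, 5): arr[0]=15 > arr[5]=13
(0, 7): arr[0]=15 > arr[7]=8
(1, 2): arr[1]=17 > arr[2]=1
(1, 3): arr[1]=17 > arr[3]=1
(1, 4): arr[1]=17 > arr[4]=10
(1, 5): arr[1]=17 > arr[5]=13
(1, 7): arr[1]=17 > arr[7]=8
(4, 7): arr[4]=10 > arr[7]=8
(5, 7): arr[5]=13 > arr[7]=8
(6, 7): arr[6]=19 > arr[7]=8

Total inversions: 13

The array has 13 inversion(s): (0,2), (0,3), (0,4), (0,5), (0,7), (1,2), (1,3), (1,4), (1,5), (1,7), (4,7), (5,7), (6,7). Each pair (i,j) satisfies i < j and arr[i] > arr[j].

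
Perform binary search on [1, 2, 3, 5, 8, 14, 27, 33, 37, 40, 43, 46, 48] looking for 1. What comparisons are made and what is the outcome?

Binary search for 1 in [1, 2, 3, 5, 8, 14, 27, 33, 37, 40, 43, 46, 48]:

lo=0, hi=12, mid=6, arr[mid]=27 -> 27 > 1, search left half
lo=0, hi=5, mid=2, arr[mid]=3 -> 3 > 1, search left half
lo=0, hi=1, mid=0, arr[mid]=1 -> Found target at index 0!

Binary search finds 1 at index 0 after 3 comparisons. The search repeatedly halves the search space by comparing with the middle element.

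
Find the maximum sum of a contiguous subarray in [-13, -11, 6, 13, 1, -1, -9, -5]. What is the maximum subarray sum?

Using Kadane's algorithm on [-13, -11, 6, 13, 1, -1, -9, -5]:

Scanning through the array:
Position 1 (value -11): max_ending_here = -11, max_so_far = -11
Position 2 (value 6): max_ending_here = 6, max_so_far = 6
Position 3 (value 13): max_ending_here = 19, max_so_far = 19
Position 4 (value 1): max_ending_here = 20, max_so_far = 20
Position 5 (value -1): max_ending_here = 19, max_so_far = 20
Position 6 (value -9): max_ending_here = 10, max_so_far = 20
Position 7 (value -5): max_ending_here = 5, max_so_far = 20

Maximum subarray: [6, 13, 1]
Maximum sum: 20

The maximum subarray is [6, 13, 1] with sum 20. This subarray runs from index 2 to index 4.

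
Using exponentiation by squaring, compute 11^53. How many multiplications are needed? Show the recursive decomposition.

Computing 11^53 by squaring (build up from 11^1; each line after the first costs one multiplication):

11^1 = 11
11^2 = (11^1)^2 = 11^2 = 121
11^3 = 11 * 11^2 = 11 * 121 = 1331
11^6 = (11^3)^2 = 1331^2 = 1771561
11^12 = (11^6)^2 = 1771561^2 = 3138428376721
11^13 = 11 * 11^12 = 11 * 3138428376721 = 34522712143931
11^26 = (11^13)^2 = 34522712143931^2 = 1191817653772720942460132761
11^52 = (11^26)^2 = 1191817653772720942460132761^2 = 1420429319844313329730664601483335671261683881745483121
11^53 = 11 * 11^52 = 11 * 1420429319844313329730664601483335671261683881745483121 = 15624722518287446627037310616316692383878522699200314331

Result: 15624722518287446627037310616316692383878522699200314331
Multiplications needed: 8 (8 lines after 11^1)

11^53 = 15624722518287446627037310616316692383878522699200314331. Using exponentiation by squaring, this requires 8 multiplications. The key idea: if the exponent is even, square the half-power; if odd, multiply by the base once.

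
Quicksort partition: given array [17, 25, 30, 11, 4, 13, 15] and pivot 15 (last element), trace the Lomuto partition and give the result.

Lomuto partition with pivot = 15:

Initial array: [17, 25, 30, 11, 4, 13, 15]

arr[0]=17 > 15: no swap
arr[1]=25 > 15: no swap
arr[2]=30 > 15: no swap
arr[3]=11 <= 15: swap with position 0, array becomes [11, 25, 30, 17, 4, 13, 15]
arr[4]=4 <= 15: swap with position 1, array becomes [11, 4, 30, 17, 25, 13, 15]
arr[5]=13 <= 15: swap with position 2, array becomes [11, 4, 13, 17, 25, 30, 15]

Place pivot at position 3: [11, 4, 13, 15, 25, 30, 17]
Pivot position: 3

After partitioning with pivot 15, the array becomes [11, 4, 13, 15, 25, 30, 17]. The pivot is placed at index 3. All elements to the left of the pivot are <= 15, and all elements to the right are > 15.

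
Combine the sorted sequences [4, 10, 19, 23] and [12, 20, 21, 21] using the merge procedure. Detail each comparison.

Merging process:

Compare 4 vs 12: take 4 from left. Merged: [4]
Compare 10 vs 12: take 10 from left. Merged: [4, 10]
Compare 19 vs 12: take 12 from right. Merged: [4, 10, 12]
Compare 19 vs 20: take 19 from left. Merged: [4, 10, 12, 19]
Compare 23 vs 20: take 20 from right. Merged: [4, 10, 12, 19, 20]
Compare 23 vs 21: take 21 from right. Merged: [4, 10, 12, 19, 20, 21]
Compare 23 vs 21: take 21 from right. Merged: [4, 10, 12, 19, 20, 21, 21]
Append remaining from left: [23]. Merged: [4, 10, 12, 19, 20, 21, 21, 23]

Final merged array: [4, 10, 12, 19, 20, 21, 21, 23]
Total comparisons: 7

The merged array is [4, 10, 12, 19, 20, 21, 21, 23], requiring 7 comparisons. The merge step runs in O(n) time where n is the total number of elements.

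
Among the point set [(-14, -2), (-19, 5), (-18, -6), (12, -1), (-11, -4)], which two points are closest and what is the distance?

Computing all pairwise distances among 5 points:

d((-14, -2), (-19, 5)) = 8.6023
d((-14, -2), (-18, -6)) = 5.6569
d((-14, -2), (12, -1)) = 26.0192
d((-14, -2), (-11, -4)) = 3.6056 <-- minimum
d((-19, 5), (-18, -6)) = 11.0454
d((-19, 5), (12, -1)) = 31.5753
d((-19, 5), (-11, -4)) = 12.0416
d((-18, -6), (12, -1)) = 30.4138
d((-18, -6), (-11, -4)) = 7.2801
d((12, -1), (-11, -4)) = 23.1948

Closest pair: (-14, -2) and (-11, -4) with distance 3.6056

The closest pair is (-14, -2) and (-11, -4) with Euclidean distance 3.6056. For 5 points, brute-force pairwise comparison is shown above. For large n, the divide-and-conquer algorithm (sort by x, recurse on halves, check the dividing strip) achieves O(n log n).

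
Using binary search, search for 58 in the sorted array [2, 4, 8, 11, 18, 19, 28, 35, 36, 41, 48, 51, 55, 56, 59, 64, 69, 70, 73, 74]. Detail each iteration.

Binary search for 58 in [2, 4, 8, 11, 18, 19, 28, 35, 36, 41, 48, 51, 55, 56, 59, 64, 69, 70, 73, 74]:

lo=0, hi=19, mid=9, arr[mid]=41 -> 41 < 58, search right half
lo=10, hi=19, mid=14, arr[mid]=59 -> 59 > 58, search left half
lo=10, hi=13, mid=11, arr[mid]=51 -> 51 < 58, search right half
lo=12, hi=13, mid=12, arr[mid]=55 -> 55 < 58, search right half
lo=13, hi=13, mid=13, arr[mid]=56 -> 56 < 58, search right half
lo=14 > hi=13, target 58 not found

Binary search determines that 58 is not in the array after 5 comparisons. The search space was exhausted without finding the target.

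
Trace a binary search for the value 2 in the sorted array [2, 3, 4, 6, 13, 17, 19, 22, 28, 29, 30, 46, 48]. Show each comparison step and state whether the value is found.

Binary search for 2 in [2, 3, 4, 6, 13, 17, 19, 22, 28, 29, 30, 46, 48]:

lo=0, hi=12, mid=6, arr[mid]=19 -> 19 > 2, search left half
lo=0, hi=5, mid=2, arr[mid]=4 -> 4 > 2, search left half
lo=0, hi=1, mid=0, arr[mid]=2 -> Found target at index 0!

Binary search finds 2 at index 0 after 3 comparisons. The search repeatedly halves the search space by comparing with the middle element.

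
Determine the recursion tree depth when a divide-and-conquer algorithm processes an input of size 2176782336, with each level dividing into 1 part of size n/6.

For divide and conquer with division factor 6:

Problem sizes at each level:
Level 0: 2176782336
Level 1: 362797056
Level 2: 60466176
Level 3: 10077696
Level 4: 1679616
Level 5: 279936
Level 6: 46656
Level 7: 7776
Level 8: 1296
Level 9: 216
Level 10: 36
Level 11: 6
Level 12: 1

The root is level 0 and the size-1 base case is level 12 (the tree spans levels 0 through 12, i.e. 13 levels counting the root), so the depth is the number of divisions: log_6(2176782336) = 12

The recursion tree depth is log_6(2176782336) = 12. At each level, the problem size is divided by 6, so it takes 12 divisions to reduce to a base case of size 1. The algorithm makes 1 recursive call at each level.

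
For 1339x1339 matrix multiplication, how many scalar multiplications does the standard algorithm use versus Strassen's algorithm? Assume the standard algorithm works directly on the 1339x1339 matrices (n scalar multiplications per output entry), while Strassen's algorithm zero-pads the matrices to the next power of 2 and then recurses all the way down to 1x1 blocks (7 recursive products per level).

Matrix multiplication for 1339x1339 matrices:

Strassen's algorithm requires power-of-2 dimensions. Pad 1339x1339 to 2048x2048 (next power of 2).

Standard algorithm: 1339^3 = 2400721219 multiplications
Strassen's algorithm: 7^(log2(2048)) = 7^11 = 1977326743 multiplications
Savings: 2400721219 - 1977326743 = 423394476 multiplications

Standard: 2400721219 multiplications (1339^3). Strassen: 1977326743 multiplications (7^11, after padding to 2048x2048). Strassen reduces 8 recursive multiplications to 7 at each level.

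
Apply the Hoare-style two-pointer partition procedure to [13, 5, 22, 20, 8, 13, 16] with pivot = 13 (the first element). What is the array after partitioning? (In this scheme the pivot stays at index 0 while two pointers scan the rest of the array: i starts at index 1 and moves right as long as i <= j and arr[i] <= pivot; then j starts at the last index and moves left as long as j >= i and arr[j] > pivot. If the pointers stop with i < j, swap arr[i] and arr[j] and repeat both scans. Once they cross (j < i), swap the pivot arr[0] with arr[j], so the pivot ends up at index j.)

Hoare-style two-pointer partition with pivot = 13:

Initial array: [13, 5, 22, 20, 8, 13, 16]

Pointers start at i = 1, j = 6.
i stops at index 2 (arr[2]=22 > 13), j stops at index 5 (arr[5]=13 <= 13): swap arr[2] and arr[5], array becomes [13, 5, 13, 20, 8, 22, 16]
i stops at index 3 (arr[3]=20 > 13), j stops at index 4 (arr[4]=8 <= 13): swap arr[3] and arr[4], array becomes [13, 5, 13, 8, 20, 22, 16]
i ends at 4, j ends at 3: the pointers have crossed (j < i), so scanning stops.

Swap pivot arr[0] with arr[3] to place pivot at position 3: [8, 5, 13, 13, 20, 22, 16]
Pivot position: 3

After partitioning with pivot 13, the array becomes [8, 5, 13, 13, 20, 22, 16]. The pivot is placed at index 3. All elements to the left of the pivot are <= 13, and all elements to the right are > 13.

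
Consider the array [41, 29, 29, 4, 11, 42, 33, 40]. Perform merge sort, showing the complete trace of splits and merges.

Merge sort trace:

Split: [41, 29, 29, 4, 11, 42, 33, 40] -> [41, 29, 29, 4] and [11, 42, 33, 40]
  Split: [41, 29, 29, 4] -> [41, 29] and [29, 4]
    Split: [41, 29] -> [41] and [29]
    Merge: [41] + [29] -> [29, 41]
    Split: [29, 4] -> [29] and [4]
    Merge: [29] + [4] -> [4, 29]
  Merge: [29, 41] + [4, 29] -> [4, 29, 29, 41]
  Split: [11, 42, 33, 40] -> [11, 42] and [33, 40]
    Split: [11, 42] -> [11] and [42]
    Merge: [11] + [42] -> [11, 42]
    Split: [33, 40] -> [33] and [40]
    Merge: [33] + [40] -> [33, 40]
  Merge: [11, 42] + [33, 40] -> [11, 33, 40, 42]
Merge: [4, 29, 29, 41] + [11, 33, 40, 42] -> [4, 11, 29, 29, 33, 40, 41, 42]

Final sorted array: [4, 11, 29, 29, 33, 40, 41, 42]

The merge sort proceeds by recursively splitting the array and merging sorted halves.
After all merges, the sorted array is [4, 11, 29, 29, 33, 40, 41, 42].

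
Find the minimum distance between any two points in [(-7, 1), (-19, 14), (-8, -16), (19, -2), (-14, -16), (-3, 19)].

Computing all pairwise distances among 6 points:

d((-7, 1), (-19, 14)) = 17.6918
d((-7, 1), (-8, -16)) = 17.0294
d((-7, 1), (19, -2)) = 26.1725
d((-7, 1), (-14, -16)) = 18.3848
d((-7, 1), (-3, 19)) = 18.4391
d((-19, 14), (-8, -16)) = 31.9531
d((-19, 14), (19, -2)) = 41.2311
d((-19, 14), (-14, -16)) = 30.4138
d((-19, 14), (-3, 19)) = 16.7631
d((-8, -16), (19, -2)) = 30.4138
d((-8, -16), (-14, -16)) = 6.0 <-- minimum
d((-8, -16), (-3, 19)) = 35.3553
d((19, -2), (-14, -16)) = 35.8469
d((19, -2), (-3, 19)) = 30.4138
d((-14, -16), (-3, 19)) = 36.6879

Closest pair: (-8, -16) and (-14, -16) with distance 6.0

The closest pair is (-8, -16) and (-14, -16) with Euclidean distance 6.0. For 6 points, brute-force pairwise comparison is shown above. For large n, the divide-and-conquer algorithm (sort by x, recurse on halves, check the dividing strip) achieves O(n log n).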